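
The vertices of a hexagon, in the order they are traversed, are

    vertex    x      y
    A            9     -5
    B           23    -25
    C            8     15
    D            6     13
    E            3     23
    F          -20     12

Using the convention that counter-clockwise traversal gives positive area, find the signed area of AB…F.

518

Apply the shoelace formula: 2A = Σ (x_i·y_{i+1} − x_{i+1}·y_i), indices taken mod 6.
Cross-terms: -110, 545, 14, 99, 496, -8  ⇒  Σ = 1036
Signed area = Σ/2 = 518 (positive ⇒ counter-clockwise traversal).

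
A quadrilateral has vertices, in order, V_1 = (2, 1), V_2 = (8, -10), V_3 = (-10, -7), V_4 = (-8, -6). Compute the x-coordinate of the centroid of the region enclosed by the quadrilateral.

Apply the surveyor's formula. First the cross-terms c_i = x_i·y_{i+1} − x_{i+1}·y_i:
  -28, -156, 4, 4  ⇒  2A = -176, A = -88.
Then Σ (x_i + x_{i+1})·c_i = -64, so x̄ = -64 / (6·(-88)) = 4/33.

4/33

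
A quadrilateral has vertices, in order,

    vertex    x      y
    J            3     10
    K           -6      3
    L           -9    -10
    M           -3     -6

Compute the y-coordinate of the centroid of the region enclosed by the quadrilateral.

Apply the shoelace formula. First the cross-terms c_i = x_i·y_{i+1} − x_{i+1}·y_i:
  69, 87, 24, -12  ⇒  2A = 168, A = 84.
Then Σ (y_i + y_{i+1})·c_i = -144, so ȳ = -144 / (6·84) = -2/7.

-2/7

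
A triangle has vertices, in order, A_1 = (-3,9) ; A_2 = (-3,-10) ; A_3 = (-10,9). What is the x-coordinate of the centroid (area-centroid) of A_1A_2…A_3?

-16/3

Apply the surveyor's formula. First the cross-terms c_i = x_i·y_{i+1} − x_{i+1}·y_i:
  57, -127, -63  ⇒  2A = -133, A = -66.5.
Then Σ (x_i + x_{i+1})·c_i = 2128, so x̄ = 2128 / (6·(-66.5)) = -16/3.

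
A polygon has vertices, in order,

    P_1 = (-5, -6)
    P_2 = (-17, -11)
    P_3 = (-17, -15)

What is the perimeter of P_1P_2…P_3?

32

|P_1P_2| = √((-12)² + (-5)²) = √169 = 13
|P_2P_3| = √((0)² + (-4)²) = √16 = 4
|P_3P_1| = √((12)² + (9)²) = √225 = 15
Perimeter = 13 + 4 + 15 = 32.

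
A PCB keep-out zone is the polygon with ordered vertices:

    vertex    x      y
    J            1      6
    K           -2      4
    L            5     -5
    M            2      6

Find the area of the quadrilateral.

26

Apply the shoelace formula: 2A = Σ (x_i·y_{i+1} − x_{i+1}·y_i), indices taken mod 4.
J→K: (1)(4) − (-2)(6) = 16
K→L: (-2)(-5) − (5)(4) = -10
L→M: (5)(6) − (2)(-5) = 40
M→J: (2)(6) − (1)(6) = 6
Σ = 52
Area = |Σ|/2 = 26.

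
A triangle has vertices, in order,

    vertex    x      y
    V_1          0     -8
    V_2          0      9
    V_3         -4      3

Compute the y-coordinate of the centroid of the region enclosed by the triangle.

Apply the shoelace formula. First the cross-terms c_i = x_i·y_{i+1} − x_{i+1}·y_i:
  0, 36, 32  ⇒  2A = 68, A = 34.
Then Σ (y_i + y_{i+1})·c_i = 272, so ȳ = 272 / (6·34) = 4/3.

4/3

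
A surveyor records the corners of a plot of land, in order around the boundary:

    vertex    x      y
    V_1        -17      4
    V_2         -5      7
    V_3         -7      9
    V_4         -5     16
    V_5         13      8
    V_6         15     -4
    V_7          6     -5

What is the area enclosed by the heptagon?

Apply the surveyor's formula: 2A = Σ (x_i·y_{i+1} − x_{i+1}·y_i), indices taken mod 7.
Σ = (-99) + (4) + (-67) + (-248) + (-172) + (-51) + (-61) = -694
Area = |Σ|/2 = 347.

347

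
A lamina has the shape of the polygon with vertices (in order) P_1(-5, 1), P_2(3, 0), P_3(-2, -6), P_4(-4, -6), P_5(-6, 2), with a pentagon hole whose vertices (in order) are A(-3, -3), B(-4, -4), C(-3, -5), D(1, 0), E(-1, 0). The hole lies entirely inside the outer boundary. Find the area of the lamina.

28.5

Outer boundary:
Apply the shoelace formula: 2A = Σ (x_i·y_{i+1} − x_{i+1}·y_i), indices taken mod 5.
Cross-terms: -3, -18, -12, -44, 4  ⇒  Σ = -73
Area = |Σ|/2 = 36.5.
Hole:
A→B: (-3)(-4) − (-4)(-3) = 0
B→C: (-4)(-5) − (-3)(-4) = 8
C→D: (-3)(0) − (1)(-5) = 5
D→E: (1)(0) − (-1)(0) = 0
E→A: (-1)(-3) − (-3)(0) = 3
Σ = 16
Area = |Σ|/2 = 8.
Net area = 36.5 − 8 = 28.5.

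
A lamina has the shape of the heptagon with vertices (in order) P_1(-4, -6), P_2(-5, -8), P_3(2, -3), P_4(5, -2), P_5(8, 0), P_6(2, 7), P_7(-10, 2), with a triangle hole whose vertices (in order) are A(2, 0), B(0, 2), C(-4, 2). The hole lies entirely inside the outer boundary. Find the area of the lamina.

Outer boundary:
Apply the surveyor's formula: 2A = Σ (x_i·y_{i+1} − x_{i+1}·y_i), indices taken mod 7.
Cross-terms: 2, 31, 11, 16, 56, 74, 68  ⇒  Σ = 258
Area = |Σ|/2 = 129.
Hole:
Apply the surveyor's formula: 2A = Σ (x_i·y_{i+1} − x_{i+1}·y_i), indices taken mod 3.
Cross-terms: 4, 8, -4  ⇒  Σ = 8
Area = |Σ|/2 = 4.
Net area = 129 − 4 = 125.

125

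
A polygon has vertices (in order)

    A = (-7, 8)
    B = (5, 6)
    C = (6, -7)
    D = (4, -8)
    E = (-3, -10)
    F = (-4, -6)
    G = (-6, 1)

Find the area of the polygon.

A→B: (-7)(6) − (5)(8) = -82
B→C: (5)(-7) − (6)(6) = -71
C→D: (6)(-8) − (4)(-7) = -20
D→E: (4)(-10) − (-3)(-8) = -64
E→F: (-3)(-6) − (-4)(-10) = -22
F→G: (-4)(1) − (-6)(-6) = -40
G→A: (-6)(8) − (-7)(1) = -41
Σ = -340
Area = |Σ|/2 = 170.

170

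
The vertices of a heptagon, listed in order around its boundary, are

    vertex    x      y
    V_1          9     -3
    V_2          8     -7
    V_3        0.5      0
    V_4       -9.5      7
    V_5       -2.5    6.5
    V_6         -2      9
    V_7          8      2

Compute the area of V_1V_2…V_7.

Σ = (-39) + (3.5) + (3.5) + (-44.25) + (-9.5) + (-76) + (-42) = -203.75
Area = |Σ|/2 = 101.875.

101.875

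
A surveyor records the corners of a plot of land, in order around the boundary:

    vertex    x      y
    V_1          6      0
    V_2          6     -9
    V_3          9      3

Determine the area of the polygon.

13.5

Apply the shoelace (surveyor's) formula: 2A = Σ (x_i·y_{i+1} − x_{i+1}·y_i), indices taken mod 3.
Σ = (-54) + (99) + (-18) = 27
Area = |Σ|/2 = 13.5.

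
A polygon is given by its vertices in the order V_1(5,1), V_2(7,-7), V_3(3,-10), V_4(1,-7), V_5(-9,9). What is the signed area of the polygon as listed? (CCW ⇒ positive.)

-105

Cross-terms: -42, -49, -11, -54, -54  ⇒  Σ = -210
Signed area = Σ/2 = -105 (negative ⇒ clockwise traversal).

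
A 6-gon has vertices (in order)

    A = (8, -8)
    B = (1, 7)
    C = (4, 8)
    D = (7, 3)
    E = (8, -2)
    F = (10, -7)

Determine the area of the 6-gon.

49

Σ = (64) + (-20) + (-44) + (-38) + (-36) + (-24) = -98
Area = |Σ|/2 = 49.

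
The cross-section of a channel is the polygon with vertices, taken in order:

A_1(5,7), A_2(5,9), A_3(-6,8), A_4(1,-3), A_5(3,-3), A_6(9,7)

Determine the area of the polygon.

Apply Gauss's area formula: 2A = Σ (x_i·y_{i+1} − x_{i+1}·y_i), indices taken mod 6.
Σ = (10) + (94) + (10) + (6) + (48) + (28) = 196
Area = |Σ|/2 = 98.

98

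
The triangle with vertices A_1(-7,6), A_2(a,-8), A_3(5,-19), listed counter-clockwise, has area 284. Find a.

-23

The doubled signed area Σ (x_i y_{i+1} − x_{i+1} y_i) is linear in a.
With a=0 it equals -7; the coefficient of a is -25 (from the two edges through A_2).
So -25·a + -7 = 2·284 = 568 ⇒ a = -23.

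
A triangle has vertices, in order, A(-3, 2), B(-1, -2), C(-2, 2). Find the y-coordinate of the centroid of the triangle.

2/3

Apply the surveyor's formula. First the cross-terms c_i = x_i·y_{i+1} − x_{i+1}·y_i:
  8, -6, 2  ⇒  2A = 4, A = 2.
Then Σ (y_i + y_{i+1})·c_i = 8, so ȳ = 8 / (6·2) = 2/3.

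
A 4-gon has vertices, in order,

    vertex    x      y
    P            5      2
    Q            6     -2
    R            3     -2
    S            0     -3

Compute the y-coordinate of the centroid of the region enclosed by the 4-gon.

-9/11

Apply Gauss's area formula. First the cross-terms c_i = x_i·y_{i+1} − x_{i+1}·y_i:
  -22, -6, -9, 15  ⇒  2A = -22, A = -11.
Then Σ (y_i + y_{i+1})·c_i = 54, so ȳ = 54 / (6·(-11)) = -9/11.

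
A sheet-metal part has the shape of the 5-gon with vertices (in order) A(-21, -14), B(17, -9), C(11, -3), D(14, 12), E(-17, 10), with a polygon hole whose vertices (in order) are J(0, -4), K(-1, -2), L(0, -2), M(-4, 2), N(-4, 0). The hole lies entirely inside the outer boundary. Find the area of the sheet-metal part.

Outer boundary:
Apply the shoelace (surveyor's) formula: 2A = Σ (x_i·y_{i+1} − x_{i+1}·y_i), indices taken mod 5.
Σ = (427) + (48) + (174) + (344) + (448) = 1441
Area = |Σ|/2 = 720.5.
Hole:
Σ = (-4) + (2) + (-8) + (8) + (16) = 14
Area = |Σ|/2 = 7.
Net area = 720.5 − 7 = 713.5.

713.5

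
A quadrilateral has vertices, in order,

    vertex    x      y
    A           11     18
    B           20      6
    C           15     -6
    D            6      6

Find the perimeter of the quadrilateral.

56

|AB| = √((9)² + (-12)²) = √225 = 15
|BC| = √((-5)² + (-12)²) = √169 = 13
|CD| = √((-9)² + (12)²) = √225 = 15
|DA| = √((5)² + (12)²) = √169 = 13
Perimeter = 15 + 13 + 15 + 13 = 56.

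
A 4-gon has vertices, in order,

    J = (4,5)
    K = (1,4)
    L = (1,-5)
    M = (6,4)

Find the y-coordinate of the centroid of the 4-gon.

Apply the shoelace (surveyor's) formula. First the cross-terms c_i = x_i·y_{i+1} − x_{i+1}·y_i:
  11, -9, 34, 14  ⇒  2A = 50, A = 25.
Then Σ (y_i + y_{i+1})·c_i = 200, so ȳ = 200 / (6·25) = 4/3.

4/3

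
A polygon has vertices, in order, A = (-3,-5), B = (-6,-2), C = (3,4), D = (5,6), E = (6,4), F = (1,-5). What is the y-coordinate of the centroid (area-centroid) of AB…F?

Apply the surveyor's formula. First the cross-terms c_i = x_i·y_{i+1} − x_{i+1}·y_i:
  -24, -18, -2, -16, -34, -20  ⇒  2A = -114, A = -57.
Then Σ (y_i + y_{i+1})·c_i = 186, so ȳ = 186 / (6·(-57)) = -31/57.

-31/57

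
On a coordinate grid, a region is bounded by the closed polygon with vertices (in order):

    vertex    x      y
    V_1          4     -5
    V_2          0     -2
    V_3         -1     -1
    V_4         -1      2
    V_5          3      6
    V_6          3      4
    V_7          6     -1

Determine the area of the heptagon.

Apply Gauss's area formula: 2A = Σ (x_i·y_{i+1} − x_{i+1}·y_i), indices taken mod 7.
Σ = (-8) + (-2) + (-3) + (-12) + (-6) + (-27) + (-26) = -84
Area = |Σ|/2 = 42.

42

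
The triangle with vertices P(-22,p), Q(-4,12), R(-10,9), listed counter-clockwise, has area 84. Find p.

-25

Write out the shoelace sum; only the two edges meeting at P involve p:
2·Area = [((-10)·p − (-22)·9) + ((-22)·12 − (-4)·p)] + 84
       = -6·p + 18 = 168
⇒ p = -25.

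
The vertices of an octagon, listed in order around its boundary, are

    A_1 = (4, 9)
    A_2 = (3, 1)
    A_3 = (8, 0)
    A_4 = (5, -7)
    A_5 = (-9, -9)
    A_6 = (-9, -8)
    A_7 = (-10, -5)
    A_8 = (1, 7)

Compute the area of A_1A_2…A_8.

161.5

Apply Gauss's area formula: 2A = Σ (x_i·y_{i+1} − x_{i+1}·y_i), indices taken mod 8.
A_1→A_2: (4)(1) − (3)(9) = -23
A_2→A_3: (3)(0) − (8)(1) = -8
A_3→A_4: (8)(-7) − (5)(0) = -56
A_4→A_5: (5)(-9) − (-9)(-7) = -108
A_5→A_6: (-9)(-8) − (-9)(-9) = -9
A_6→A_7: (-9)(-5) − (-10)(-8) = -35
A_7→A_8: (-10)(7) − (1)(-5) = -65
A_8→A_1: (1)(9) − (4)(7) = -19
Σ = -323
Area = |Σ|/2 = 161.5.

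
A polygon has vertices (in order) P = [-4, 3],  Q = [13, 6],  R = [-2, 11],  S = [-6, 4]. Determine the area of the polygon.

74

Apply the shoelace (surveyor's) formula: 2A = Σ (x_i·y_{i+1} − x_{i+1}·y_i), indices taken mod 4.
Cross-terms: -63, 155, 58, -2  ⇒  Σ = 148
Area = |Σ|/2 = 74.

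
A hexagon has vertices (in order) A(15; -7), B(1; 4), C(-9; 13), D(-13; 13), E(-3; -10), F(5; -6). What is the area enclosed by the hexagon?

Σ = (67) + (49) + (52) + (169) + (68) + (55) = 460
Area = |Σ|/2 = 230.

230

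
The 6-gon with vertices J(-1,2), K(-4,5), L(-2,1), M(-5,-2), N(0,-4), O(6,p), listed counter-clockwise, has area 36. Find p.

-2

The doubled signed area Σ (x_i y_{i+1} − x_{i+1} y_i) is linear in p.
With p=0 it equals 74; the coefficient of p is 1 (from the two edges through O).
So 1·p + 74 = 2·36 = 72 ⇒ p = -2.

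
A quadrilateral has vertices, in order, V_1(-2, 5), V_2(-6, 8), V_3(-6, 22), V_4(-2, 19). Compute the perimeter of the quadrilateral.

|V_1V_2| = √((-4)² + (3)²) = √25 = 5
|V_2V_3| = √((0)² + (14)²) = √196 = 14
|V_3V_4| = √((4)² + (-3)²) = √25 = 5
|V_4V_1| = √((0)² + (-14)²) = √196 = 14
Perimeter = 5 + 14 + 5 + 14 = 38.

38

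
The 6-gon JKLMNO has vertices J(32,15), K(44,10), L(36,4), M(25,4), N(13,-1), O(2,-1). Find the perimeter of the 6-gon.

92

|JK| = √((12)² + (-5)²) = √169 = 13
|KL| = √((-8)² + (-6)²) = √100 = 10
|LM| = √((-11)² + (0)²) = √121 = 11
|MN| = √((-12)² + (-5)²) = √169 = 13
|NO| = √((-11)² + (0)²) = √121 = 11
|OJ| = √((30)² + (16)²) = √1156 = 34
Perimeter = 13 + 10 + 11 + 13 + 11 + 34 = 92.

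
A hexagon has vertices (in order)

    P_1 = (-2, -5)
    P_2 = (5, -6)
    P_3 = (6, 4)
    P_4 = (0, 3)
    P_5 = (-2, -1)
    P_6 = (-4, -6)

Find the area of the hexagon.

P_1→P_2: (-2)(-6) − (5)(-5) = 37
P_2→P_3: (5)(4) − (6)(-6) = 56
P_3→P_4: (6)(3) − (0)(4) = 18
P_4→P_5: (0)(-1) − (-2)(3) = 6
P_5→P_6: (-2)(-6) − (-4)(-1) = 8
P_6→P_1: (-4)(-5) − (-2)(-6) = 8
Σ = 133
Area = |Σ|/2 = 66.5.

66.5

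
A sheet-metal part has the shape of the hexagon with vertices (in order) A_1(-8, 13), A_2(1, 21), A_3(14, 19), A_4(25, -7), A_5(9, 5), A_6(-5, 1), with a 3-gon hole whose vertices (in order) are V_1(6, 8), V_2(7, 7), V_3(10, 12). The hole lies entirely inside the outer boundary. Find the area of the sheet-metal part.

428

Outer boundary:
Σ = (-181) + (-275) + (-573) + (188) + (34) + (-57) = -864
Area = |Σ|/2 = 432.
Hole:
Σ = (-14) + (14) + (8) = 8
Area = |Σ|/2 = 4.
Net area = 432 − 4 = 428.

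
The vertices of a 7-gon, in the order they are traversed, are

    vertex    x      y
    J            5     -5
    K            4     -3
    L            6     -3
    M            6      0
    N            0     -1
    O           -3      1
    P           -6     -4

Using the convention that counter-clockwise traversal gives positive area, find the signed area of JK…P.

Apply the shoelace formula: 2A = Σ (x_i·y_{i+1} − x_{i+1}·y_i), indices taken mod 7.
Σ = (5) + (6) + (18) + (-6) + (-3) + (18) + (50) = 88
Signed area = Σ/2 = 44 (positive ⇒ counter-clockwise traversal).

44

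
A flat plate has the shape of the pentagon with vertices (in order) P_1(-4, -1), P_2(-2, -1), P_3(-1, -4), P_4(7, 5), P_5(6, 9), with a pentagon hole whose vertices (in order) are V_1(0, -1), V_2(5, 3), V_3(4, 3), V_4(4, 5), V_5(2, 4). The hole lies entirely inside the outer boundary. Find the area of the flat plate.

37.5

Outer boundary:
Σ = (2) + (7) + (23) + (33) + (30) = 95
Area = |Σ|/2 = 47.5.
Hole:
Cross-terms: 5, 3, 8, 6, -2  ⇒  Σ = 20
Area = |Σ|/2 = 10.
Net area = 47.5 − 10 = 37.5.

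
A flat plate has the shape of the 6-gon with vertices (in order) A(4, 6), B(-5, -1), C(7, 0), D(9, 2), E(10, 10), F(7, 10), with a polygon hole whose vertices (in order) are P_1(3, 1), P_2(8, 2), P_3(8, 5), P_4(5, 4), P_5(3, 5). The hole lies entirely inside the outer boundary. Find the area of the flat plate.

Outer boundary:
Cross-terms: 26, 7, 14, 70, 30, 2  ⇒  Σ = 149
Area = |Σ|/2 = 74.5.
Hole:
Apply the shoelace formula: 2A = Σ (x_i·y_{i+1} − x_{i+1}·y_i), indices taken mod 5.
Cross-terms: -2, 24, 7, 13, -12  ⇒  Σ = 30
Area = |Σ|/2 = 15.
Net area = 74.5 − 15 = 59.5.

59.5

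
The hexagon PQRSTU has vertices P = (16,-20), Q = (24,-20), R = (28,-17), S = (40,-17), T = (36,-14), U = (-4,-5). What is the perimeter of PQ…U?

|PQ| = √((8)² + (0)²) = √64 = 8
|QR| = √((4)² + (3)²) = √25 = 5
|RS| = √((12)² + (0)²) = √144 = 12
|ST| = √((-4)² + (3)²) = √25 = 5
|TU| = √((-40)² + (9)²) = √1681 = 41
|UP| = √((20)² + (-15)²) = √625 = 25
Perimeter = 8 + 5 + 12 + 5 + 41 + 25 = 96.

96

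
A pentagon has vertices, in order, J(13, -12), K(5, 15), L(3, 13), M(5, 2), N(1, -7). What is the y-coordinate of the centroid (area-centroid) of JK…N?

-146/129

Apply the shoelace formula. First the cross-terms c_i = x_i·y_{i+1} − x_{i+1}·y_i:
  255, 20, -59, -37, 79  ⇒  2A = 258, A = 129.
Then Σ (y_i + y_{i+1})·c_i = -876, so ȳ = -876 / (6·129) = -146/129.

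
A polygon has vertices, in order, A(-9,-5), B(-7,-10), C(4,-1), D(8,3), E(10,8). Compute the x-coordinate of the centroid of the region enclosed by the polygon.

Apply the shoelace (surveyor's) formula. First the cross-terms c_i = x_i·y_{i+1} − x_{i+1}·y_i:
  55, 47, 20, 34, 22  ⇒  2A = 178, A = 89.
Then Σ (x_i + x_{i+1})·c_i = -147, so x̄ = -147 / (6·89) = -49/178.

-49/178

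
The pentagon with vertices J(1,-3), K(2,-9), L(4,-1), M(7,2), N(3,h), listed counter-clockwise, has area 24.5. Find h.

3

Write out the shoelace sum; only the two edges meeting at N involve h:
2·Area = [(7·h − 3·2) + (3·(-3) − 1·h)] + 46
       = 6·h + 31 = 49
⇒ h = 3.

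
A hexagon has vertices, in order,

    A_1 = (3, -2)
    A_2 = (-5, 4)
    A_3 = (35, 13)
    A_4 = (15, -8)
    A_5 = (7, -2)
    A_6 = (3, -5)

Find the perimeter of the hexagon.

98

|A_1A_2| = √((-8)² + (6)²) = √100 = 10
|A_2A_3| = √((40)² + (9)²) = √1681 = 41
|A_3A_4| = √((-20)² + (-21)²) = √841 = 29
|A_4A_5| = √((-8)² + (6)²) = √100 = 10
|A_5A_6| = √((-4)² + (-3)²) = √25 = 5
|A_6A_1| = √((0)² + (3)²) = √9 = 3
Perimeter = 10 + 41 + 29 + 10 + 5 + 3 = 98.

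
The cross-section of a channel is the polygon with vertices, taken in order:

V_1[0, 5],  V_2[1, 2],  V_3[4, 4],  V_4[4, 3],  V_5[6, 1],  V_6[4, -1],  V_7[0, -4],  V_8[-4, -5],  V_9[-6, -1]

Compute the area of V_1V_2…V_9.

Cross-terms: -5, -4, -4, -14, -10, -16, -16, -26, -30  ⇒  Σ = -125
Area = |Σ|/2 = 62.5.

62.5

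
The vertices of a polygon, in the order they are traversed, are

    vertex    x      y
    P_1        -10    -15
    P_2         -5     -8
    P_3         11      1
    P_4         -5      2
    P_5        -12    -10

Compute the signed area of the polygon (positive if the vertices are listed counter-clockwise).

134.5

Apply the surveyor's formula: 2A = Σ (x_i·y_{i+1} − x_{i+1}·y_i), indices taken mod 5.
Σ = (5) + (83) + (27) + (74) + (80) = 269
Signed area = Σ/2 = 134.5 (positive ⇒ counter-clockwise traversal).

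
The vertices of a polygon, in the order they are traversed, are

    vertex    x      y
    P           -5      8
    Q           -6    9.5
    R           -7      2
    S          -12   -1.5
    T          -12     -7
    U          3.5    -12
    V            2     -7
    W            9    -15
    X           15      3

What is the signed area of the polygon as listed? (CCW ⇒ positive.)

P→Q: (-5)(9.5) − (-6)(8) = 0.5
Q→R: (-6)(2) − (-7)(9.5) = 54.5
R→S: (-7)(-1.5) − (-12)(2) = 34.5
S→T: (-12)(-7) − (-12)(-1.5) = 66
T→U: (-12)(-12) − (3.5)(-7) = 168.5
U→V: (3.5)(-7) − (2)(-12) = -0.5
V→W: (2)(-15) − (9)(-7) = 33
W→X: (9)(3) − (15)(-15) = 252
X→P: (15)(8) − (-5)(3) = 135
Σ = 743.5
Signed area = Σ/2 = 371.75 (positive ⇒ counter-clockwise traversal).

371.75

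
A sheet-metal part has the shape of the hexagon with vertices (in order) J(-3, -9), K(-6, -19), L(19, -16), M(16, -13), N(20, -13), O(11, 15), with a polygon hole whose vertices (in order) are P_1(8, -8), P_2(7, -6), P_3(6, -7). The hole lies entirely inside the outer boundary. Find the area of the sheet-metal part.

453.5

Outer boundary:
Apply the surveyor's formula: 2A = Σ (x_i·y_{i+1} − x_{i+1}·y_i), indices taken mod 6.
J→K: (-3)(-19) − (-6)(-9) = 3
K→L: (-6)(-16) − (19)(-19) = 457
L→M: (19)(-13) − (16)(-16) = 9
M→N: (16)(-13) − (20)(-13) = 52
N→O: (20)(15) − (11)(-13) = 443
O→J: (11)(-9) − (-3)(15) = -54
Σ = 910
Area = |Σ|/2 = 455.
Hole:
Σ = (8) + (-13) + (8) = 3
Area = |Σ|/2 = 1.5.
Net area = 455 − 1.5 = 453.5.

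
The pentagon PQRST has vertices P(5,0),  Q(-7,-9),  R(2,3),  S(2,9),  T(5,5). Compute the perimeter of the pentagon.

46

|PQ| = √((-12)² + (-9)²) = √225 = 15
|QR| = √((9)² + (12)²) = √225 = 15
|RS| = √((0)² + (6)²) = √36 = 6
|ST| = √((3)² + (-4)²) = √25 = 5
|TP| = √((0)² + (-5)²) = √25 = 5
Perimeter = 15 + 15 + 6 + 5 + 5 = 46.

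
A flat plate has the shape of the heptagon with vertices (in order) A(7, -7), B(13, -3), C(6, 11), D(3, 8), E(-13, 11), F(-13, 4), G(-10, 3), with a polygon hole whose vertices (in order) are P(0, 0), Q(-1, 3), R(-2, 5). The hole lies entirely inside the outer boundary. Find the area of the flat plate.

Outer boundary:
Apply Gauss's area formula: 2A = Σ (x_i·y_{i+1} − x_{i+1}·y_i), indices taken mod 7.
Σ = (70) + (161) + (15) + (137) + (91) + (1) + (49) = 524
Area = |Σ|/2 = 262.
Hole:
P→Q: (0)(3) − (-1)(0) = 0
Q→R: (-1)(5) − (-2)(3) = 1
R→P: (-2)(0) − (0)(5) = 0
Σ = 1
Area = |Σ|/2 = 0.5.
Net area = 262 − 0.5 = 261.5.

261.5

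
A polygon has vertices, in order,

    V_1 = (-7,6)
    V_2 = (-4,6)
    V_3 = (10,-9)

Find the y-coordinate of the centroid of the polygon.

1

Apply the shoelace formula. First the cross-terms c_i = x_i·y_{i+1} − x_{i+1}·y_i:
  -18, -24, -3  ⇒  2A = -45, A = -22.5.
Then Σ (y_i + y_{i+1})·c_i = -135, so ȳ = -135 / (6·(-22.5)) = 1.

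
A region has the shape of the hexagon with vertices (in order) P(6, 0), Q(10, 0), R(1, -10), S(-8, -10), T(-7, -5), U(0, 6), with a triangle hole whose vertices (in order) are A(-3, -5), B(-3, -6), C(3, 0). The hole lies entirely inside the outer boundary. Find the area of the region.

146

Outer boundary:
P→Q: (6)(0) − (10)(0) = 0
Q→R: (10)(-10) − (1)(0) = -100
R→S: (1)(-10) − (-8)(-10) = -90
S→T: (-8)(-5) − (-7)(-10) = -30
T→U: (-7)(6) − (0)(-5) = -42
U→P: (0)(0) − (6)(6) = -36
Σ = -298
Area = |Σ|/2 = 149.
Hole:
Apply the surveyor's formula: 2A = Σ (x_i·y_{i+1} − x_{i+1}·y_i), indices taken mod 3.
A→B: (-3)(-6) − (-3)(-5) = 3
B→C: (-3)(0) − (3)(-6) = 18
C→A: (3)(-5) − (-3)(0) = -15
Σ = 6
Area = |Σ|/2 = 3.
Net area = 149 − 3 = 146.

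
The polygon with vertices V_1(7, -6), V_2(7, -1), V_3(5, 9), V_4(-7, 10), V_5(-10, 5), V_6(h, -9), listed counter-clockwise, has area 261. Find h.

-8

The doubled signed area Σ (x_i y_{i+1} − x_{i+1} y_i) is linear in h.
With h=0 it equals 434; the coefficient of h is -11 (from the two edges through V_6).
So -11·h + 434 = 2·261 = 522 ⇒ h = -8.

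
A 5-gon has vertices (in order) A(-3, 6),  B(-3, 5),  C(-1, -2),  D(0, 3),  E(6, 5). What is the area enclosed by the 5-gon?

Apply the shoelace (surveyor's) formula: 2A = Σ (x_i·y_{i+1} − x_{i+1}·y_i), indices taken mod 5.
Cross-terms: 3, 11, -3, -18, 51  ⇒  Σ = 44
Area = |Σ|/2 = 22.

22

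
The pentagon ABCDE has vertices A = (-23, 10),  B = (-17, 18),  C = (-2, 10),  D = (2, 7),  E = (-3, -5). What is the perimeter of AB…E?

|AB| = √((6)² + (8)²) = √100 = 10
|BC| = √((15)² + (-8)²) = √289 = 17
|CD| = √((4)² + (-3)²) = √25 = 5
|DE| = √((-5)² + (-12)²) = √169 = 13
|EA| = √((-20)² + (15)²) = √625 = 25
Perimeter = 10 + 17 + 5 + 13 + 25 = 70.

70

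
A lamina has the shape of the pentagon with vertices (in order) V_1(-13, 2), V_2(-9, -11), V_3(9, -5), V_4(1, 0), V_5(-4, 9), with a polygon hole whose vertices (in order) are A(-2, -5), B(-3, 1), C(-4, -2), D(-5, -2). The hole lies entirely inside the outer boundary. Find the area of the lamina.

208

Outer boundary:
Σ = (161) + (144) + (5) + (9) + (109) = 428
Area = |Σ|/2 = 214.
Hole:
Apply the surveyor's formula: 2A = Σ (x_i·y_{i+1} − x_{i+1}·y_i), indices taken mod 4.
Σ = (-17) + (10) + (-2) + (21) = 12
Area = |Σ|/2 = 6.
Net area = 214 − 6 = 208.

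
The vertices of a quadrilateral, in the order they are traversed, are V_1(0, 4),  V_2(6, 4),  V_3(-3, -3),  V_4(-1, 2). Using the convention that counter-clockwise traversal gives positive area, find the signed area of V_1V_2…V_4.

-21.5

Σ = (-24) + (-6) + (-9) + (-4) = -43
Signed area = Σ/2 = -21.5 (negative ⇒ clockwise traversal).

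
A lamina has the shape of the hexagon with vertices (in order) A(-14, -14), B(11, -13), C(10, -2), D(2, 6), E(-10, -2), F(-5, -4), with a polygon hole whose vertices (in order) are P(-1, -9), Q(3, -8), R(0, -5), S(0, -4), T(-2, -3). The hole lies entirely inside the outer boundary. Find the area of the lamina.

290.5

Outer boundary:
Apply the shoelace (surveyor's) formula: 2A = Σ (x_i·y_{i+1} − x_{i+1}·y_i), indices taken mod 6.
Cross-terms: 336, 108, 64, 56, 30, 14  ⇒  Σ = 608
Area = |Σ|/2 = 304.
Hole:
Apply the surveyor's formula: 2A = Σ (x_i·y_{i+1} − x_{i+1}·y_i), indices taken mod 5.
Σ = (35) + (-15) + (0) + (-8) + (15) = 27
Area = |Σ|/2 = 13.5.
Net area = 304 − 13.5 = 290.5.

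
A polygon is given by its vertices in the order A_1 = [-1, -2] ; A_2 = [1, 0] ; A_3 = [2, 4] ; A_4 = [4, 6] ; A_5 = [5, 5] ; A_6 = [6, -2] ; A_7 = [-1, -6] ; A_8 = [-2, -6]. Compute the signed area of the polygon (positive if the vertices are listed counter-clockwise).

Apply the shoelace (surveyor's) formula: 2A = Σ (x_i·y_{i+1} − x_{i+1}·y_i), indices taken mod 8.
A_1→A_2: (-1)(0) − (1)(-2) = 2
A_2→A_3: (1)(4) − (2)(0) = 4
A_3→A_4: (2)(6) − (4)(4) = -4
A_4→A_5: (4)(5) − (5)(6) = -10
A_5→A_6: (5)(-2) − (6)(5) = -40
A_6→A_7: (6)(-6) − (-1)(-2) = -38
A_7→A_8: (-1)(-6) − (-2)(-6) = -6
A_8→A_1: (-2)(-2) − (-1)(-6) = -2
Σ = -94
Signed area = Σ/2 = -47 (negative ⇒ clockwise traversal).

-47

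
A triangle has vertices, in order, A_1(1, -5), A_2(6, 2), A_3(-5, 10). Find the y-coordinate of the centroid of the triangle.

7/3

Apply the shoelace formula. First the cross-terms c_i = x_i·y_{i+1} − x_{i+1}·y_i:
  32, 70, 15  ⇒  2A = 117, A = 58.5.
Then Σ (y_i + y_{i+1})·c_i = 819, so ȳ = 819 / (6·58.5) = 7/3.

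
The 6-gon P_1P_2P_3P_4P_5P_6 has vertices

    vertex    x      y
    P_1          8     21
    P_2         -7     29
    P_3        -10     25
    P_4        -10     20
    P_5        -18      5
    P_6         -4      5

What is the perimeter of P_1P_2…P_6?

78

|P_1P_2| = √((-15)² + (8)²) = √289 = 17
|P_2P_3| = √((-3)² + (-4)²) = √25 = 5
|P_3P_4| = √((0)² + (-5)²) = √25 = 5
|P_4P_5| = √((-8)² + (-15)²) = √289 = 17
|P_5P_6| = √((14)² + (0)²) = √196 = 14
|P_6P_1| = √((12)² + (16)²) = √400 = 20
Perimeter = 17 + 5 + 5 + 17 + 14 + 20 = 78.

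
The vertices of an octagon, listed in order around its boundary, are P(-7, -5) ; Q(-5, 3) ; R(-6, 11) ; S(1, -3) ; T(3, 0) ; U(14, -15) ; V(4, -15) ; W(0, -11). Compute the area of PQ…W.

Σ = (-46) + (-37) + (7) + (9) + (-45) + (-150) + (-44) + (-77) = -383
Area = |Σ|/2 = 191.5.

191.5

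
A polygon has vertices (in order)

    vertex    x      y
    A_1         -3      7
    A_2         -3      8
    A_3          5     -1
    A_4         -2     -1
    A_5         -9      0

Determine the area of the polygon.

Apply the shoelace formula: 2A = Σ (x_i·y_{i+1} − x_{i+1}·y_i), indices taken mod 5.
Cross-terms: -3, -37, -7, -9, -63  ⇒  Σ = -119
Area = |Σ|/2 = 59.5.

59.5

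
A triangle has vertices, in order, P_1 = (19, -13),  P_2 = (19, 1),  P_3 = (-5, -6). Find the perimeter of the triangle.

|P_1P_2| = √((0)² + (14)²) = √196 = 14
|P_2P_3| = √((-24)² + (-7)²) = √625 = 25
|P_3P_1| = √((24)² + (-7)²) = √625 = 25
Perimeter = 14 + 25 + 25 = 64.

64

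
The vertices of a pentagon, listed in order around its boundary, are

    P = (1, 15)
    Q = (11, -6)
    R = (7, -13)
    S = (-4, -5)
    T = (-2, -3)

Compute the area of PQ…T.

Σ = (-171) + (-101) + (-87) + (2) + (-27) = -384
Area = |Σ|/2 = 192.

192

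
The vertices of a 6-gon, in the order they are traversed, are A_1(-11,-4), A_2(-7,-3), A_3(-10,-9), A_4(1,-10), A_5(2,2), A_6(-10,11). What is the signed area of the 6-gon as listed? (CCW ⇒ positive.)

186

Apply the shoelace (surveyor's) formula: 2A = Σ (x_i·y_{i+1} − x_{i+1}·y_i), indices taken mod 6.
Cross-terms: 5, 33, 109, 22, 42, 161  ⇒  Σ = 372
Signed area = Σ/2 = 186 (positive ⇒ counter-clockwise traversal).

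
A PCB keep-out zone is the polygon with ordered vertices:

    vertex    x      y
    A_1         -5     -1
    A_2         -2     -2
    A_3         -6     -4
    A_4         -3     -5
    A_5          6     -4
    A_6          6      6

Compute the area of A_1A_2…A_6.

Apply Gauss's area formula: 2A = Σ (x_i·y_{i+1} − x_{i+1}·y_i), indices taken mod 6.
Cross-terms: 8, -4, 18, 42, 60, 24  ⇒  Σ = 148
Area = |Σ|/2 = 74.

74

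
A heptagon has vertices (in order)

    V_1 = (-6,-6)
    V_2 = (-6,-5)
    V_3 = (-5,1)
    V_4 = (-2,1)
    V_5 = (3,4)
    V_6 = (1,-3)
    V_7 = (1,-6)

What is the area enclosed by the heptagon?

Apply Gauss's area formula: 2A = Σ (x_i·y_{i+1} − x_{i+1}·y_i), indices taken mod 7.
V_1→V_2: (-6)(-5) − (-6)(-6) = -6
V_2→V_3: (-6)(1) − (-5)(-5) = -31
V_3→V_4: (-5)(1) − (-2)(1) = -3
V_4→V_5: (-2)(4) − (3)(1) = -11
V_5→V_6: (3)(-3) − (1)(4) = -13
V_6→V_7: (1)(-6) − (1)(-3) = -3
V_7→V_1: (1)(-6) − (-6)(-6) = -42
Σ = -109
Area = |Σ|/2 = 54.5.

54.5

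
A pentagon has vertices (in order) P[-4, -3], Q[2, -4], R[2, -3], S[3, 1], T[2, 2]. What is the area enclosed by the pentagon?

20.5

Apply the shoelace (surveyor's) formula: 2A = Σ (x_i·y_{i+1} − x_{i+1}·y_i), indices taken mod 5.
Cross-terms: 22, 2, 11, 4, 2  ⇒  Σ = 41
Area = |Σ|/2 = 20.5.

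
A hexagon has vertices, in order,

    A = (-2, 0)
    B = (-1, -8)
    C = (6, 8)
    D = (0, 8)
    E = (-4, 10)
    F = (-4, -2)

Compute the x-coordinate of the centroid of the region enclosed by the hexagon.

Apply the surveyor's formula. First the cross-terms c_i = x_i·y_{i+1} − x_{i+1}·y_i:
  16, 40, 48, 32, 48, -4  ⇒  2A = 180, A = 90.
Then Σ (x_i + x_{i+1})·c_i = -48, so x̄ = -48 / (6·90) = -4/45.

-4/45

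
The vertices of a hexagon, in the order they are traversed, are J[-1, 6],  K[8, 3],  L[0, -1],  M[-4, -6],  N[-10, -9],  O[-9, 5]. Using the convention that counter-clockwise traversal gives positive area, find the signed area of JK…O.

Apply the shoelace formula: 2A = Σ (x_i·y_{i+1} − x_{i+1}·y_i), indices taken mod 6.
J→K: (-1)(3) − (8)(6) = -51
K→L: (8)(-1) − (0)(3) = -8
L→M: (0)(-6) − (-4)(-1) = -4
M→N: (-4)(-9) − (-10)(-6) = -24
N→O: (-10)(5) − (-9)(-9) = -131
O→J: (-9)(6) − (-1)(5) = -49
Σ = -267
Signed area = Σ/2 = -133.5 (negative ⇒ clockwise traversal).

-133.5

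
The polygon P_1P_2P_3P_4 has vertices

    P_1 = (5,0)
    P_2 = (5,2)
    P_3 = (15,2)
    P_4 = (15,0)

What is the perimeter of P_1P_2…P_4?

|P_1P_2| = √((0)² + (2)²) = √4 = 2
|P_2P_3| = √((10)² + (0)²) = √100 = 10
|P_3P_4| = √((0)² + (-2)²) = √4 = 2
|P_4P_1| = √((-10)² + (0)²) = √100 = 10
Perimeter = 2 + 10 + 2 + 10 = 24.

24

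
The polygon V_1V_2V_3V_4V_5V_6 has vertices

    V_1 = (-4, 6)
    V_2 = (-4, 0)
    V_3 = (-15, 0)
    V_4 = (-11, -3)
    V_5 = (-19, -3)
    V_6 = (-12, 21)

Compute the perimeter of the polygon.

|V_1V_2| = √((0)² + (-6)²) = √36 = 6
|V_2V_3| = √((-11)² + (0)²) = √121 = 11
|V_3V_4| = √((4)² + (-3)²) = √25 = 5
|V_4V_5| = √((-8)² + (0)²) = √64 = 8
|V_5V_6| = √((7)² + (24)²) = √625 = 25
|V_6V_1| = √((8)² + (-15)²) = √289 = 17
Perimeter = 6 + 11 + 5 + 8 + 25 + 17 = 72.

72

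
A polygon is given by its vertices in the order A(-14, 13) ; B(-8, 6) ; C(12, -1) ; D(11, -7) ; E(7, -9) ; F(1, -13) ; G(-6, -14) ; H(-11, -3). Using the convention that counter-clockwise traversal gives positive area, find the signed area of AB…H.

Σ = (20) + (-64) + (-73) + (-50) + (-82) + (-92) + (-136) + (-185) = -662
Signed area = Σ/2 = -331 (negative ⇒ clockwise traversal).

-331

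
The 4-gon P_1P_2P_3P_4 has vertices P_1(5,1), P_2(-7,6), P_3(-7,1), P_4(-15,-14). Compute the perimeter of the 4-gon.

|P_1P_2| = √((-12)² + (5)²) = √169 = 13
|P_2P_3| = √((0)² + (-5)²) = √25 = 5
|P_3P_4| = √((-8)² + (-15)²) = √289 = 17
|P_4P_1| = √((20)² + (15)²) = √625 = 25
Perimeter = 13 + 5 + 17 + 25 = 60.

60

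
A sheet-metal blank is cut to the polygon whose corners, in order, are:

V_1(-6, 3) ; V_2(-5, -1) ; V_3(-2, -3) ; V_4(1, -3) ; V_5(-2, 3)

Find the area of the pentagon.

26

Apply the shoelace (surveyor's) formula: 2A = Σ (x_i·y_{i+1} − x_{i+1}·y_i), indices taken mod 5.
Cross-terms: 21, 13, 9, -3, 12  ⇒  Σ = 52
Area = |Σ|/2 = 26.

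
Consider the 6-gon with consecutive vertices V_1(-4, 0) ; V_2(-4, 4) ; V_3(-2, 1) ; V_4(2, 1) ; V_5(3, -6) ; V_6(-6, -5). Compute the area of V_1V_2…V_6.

51

Cross-terms: -16, 4, -4, -15, -51, -20  ⇒  Σ = -102
Area = |Σ|/2 = 51.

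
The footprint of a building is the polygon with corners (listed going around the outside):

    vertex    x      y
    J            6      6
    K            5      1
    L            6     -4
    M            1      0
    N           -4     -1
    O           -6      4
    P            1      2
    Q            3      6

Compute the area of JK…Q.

51.5

Cross-terms: -24, -26, 4, -1, -22, -16, 0, -18  ⇒  Σ = -103
Area = |Σ|/2 = 51.5.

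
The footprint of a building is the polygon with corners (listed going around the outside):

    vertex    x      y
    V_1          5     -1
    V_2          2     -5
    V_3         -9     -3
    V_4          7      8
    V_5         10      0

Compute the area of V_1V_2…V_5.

107.5

Apply the shoelace formula: 2A = Σ (x_i·y_{i+1} − x_{i+1}·y_i), indices taken mod 5.
V_1→V_2: (5)(-5) − (2)(-1) = -23
V_2→V_3: (2)(-3) − (-9)(-5) = -51
V_3→V_4: (-9)(8) − (7)(-3) = -51
V_4→V_5: (7)(0) − (10)(8) = -80
V_5→V_1: (10)(-1) − (5)(0) = -10
Σ = -215
Area = |Σ|/2 = 107.5.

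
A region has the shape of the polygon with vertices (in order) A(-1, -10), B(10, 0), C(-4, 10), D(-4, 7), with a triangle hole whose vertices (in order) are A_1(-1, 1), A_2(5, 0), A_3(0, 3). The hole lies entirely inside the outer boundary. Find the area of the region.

Outer boundary:
Σ = (100) + (100) + (12) + (47) = 259
Area = |Σ|/2 = 129.5.
Hole:
Cross-terms: -5, 15, 3  ⇒  Σ = 13
Area = |Σ|/2 = 6.5.
Net area = 129.5 − 6.5 = 123.

123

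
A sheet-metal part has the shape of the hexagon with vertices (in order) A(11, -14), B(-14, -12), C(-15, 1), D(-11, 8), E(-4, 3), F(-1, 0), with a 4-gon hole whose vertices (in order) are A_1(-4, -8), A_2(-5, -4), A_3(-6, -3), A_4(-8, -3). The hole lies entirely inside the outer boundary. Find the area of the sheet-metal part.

Outer boundary:
Σ = (-328) + (-194) + (-109) + (-1) + (3) + (14) = -615
Area = |Σ|/2 = 307.5.
Hole:
A_1→A_2: (-4)(-4) − (-5)(-8) = -24
A_2→A_3: (-5)(-3) − (-6)(-4) = -9
A_3→A_4: (-6)(-3) − (-8)(-3) = -6
A_4→A_1: (-8)(-8) − (-4)(-3) = 52
Σ = 13
Area = |Σ|/2 = 6.5.
Net area = 307.5 − 6.5 = 301.

301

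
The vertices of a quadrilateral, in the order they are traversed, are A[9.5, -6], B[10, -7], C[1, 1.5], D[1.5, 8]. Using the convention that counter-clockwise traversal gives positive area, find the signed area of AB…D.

Cross-terms: -6.5, 22, 5.75, -85  ⇒  Σ = -63.75
Signed area = Σ/2 = -31.875 (negative ⇒ clockwise traversal).

-31.875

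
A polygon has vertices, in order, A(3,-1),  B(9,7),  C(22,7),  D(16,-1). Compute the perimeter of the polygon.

|AB| = √((6)² + (8)²) = √100 = 10
|BC| = √((13)² + (0)²) = √169 = 13
|CD| = √((-6)² + (-8)²) = √100 = 10
|DA| = √((-13)² + (0)²) = √169 = 13
Perimeter = 10 + 13 + 10 + 13 = 46.

46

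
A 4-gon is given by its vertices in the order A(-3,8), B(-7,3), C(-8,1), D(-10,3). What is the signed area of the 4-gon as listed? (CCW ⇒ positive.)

Σ = (47) + (17) + (-14) + (-71) = -21
Signed area = Σ/2 = -10.5 (negative ⇒ clockwise traversal).

-10.5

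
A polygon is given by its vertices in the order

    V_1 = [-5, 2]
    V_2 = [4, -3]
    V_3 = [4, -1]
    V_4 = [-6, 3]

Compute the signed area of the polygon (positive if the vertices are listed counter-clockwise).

12

Apply Gauss's area formula: 2A = Σ (x_i·y_{i+1} − x_{i+1}·y_i), indices taken mod 4.
Cross-terms: 7, 8, 6, 3  ⇒  Σ = 24
Signed area = Σ/2 = 12 (positive ⇒ counter-clockwise traversal).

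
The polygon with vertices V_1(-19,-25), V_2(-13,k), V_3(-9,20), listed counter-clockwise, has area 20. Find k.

-2

Write out the shoelace sum; only the two edges meeting at V_2 involve k:
2·Area = [((-19)·k − (-13)·(-25)) + ((-13)·20 − (-9)·k)] + 605
       = -10·k + 20 = 40
⇒ k = -2.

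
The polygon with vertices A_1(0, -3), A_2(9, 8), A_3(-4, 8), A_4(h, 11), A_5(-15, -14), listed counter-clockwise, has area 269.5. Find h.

The doubled signed area Σ (x_i y_{i+1} − x_{i+1} y_i) is linear in h.
With h=0 it equals 297; the coefficient of h is -22 (from the two edges through A_4).
So -22·h + 297 = 2·269.5 = 539 ⇒ h = -11.

-11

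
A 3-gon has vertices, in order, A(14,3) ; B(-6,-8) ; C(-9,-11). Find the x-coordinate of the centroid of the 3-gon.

Apply the surveyor's formula. First the cross-terms c_i = x_i·y_{i+1} − x_{i+1}·y_i:
  -94, -6, 127  ⇒  2A = 27, A = 13.5.
Then Σ (x_i + x_{i+1})·c_i = -27, so x̄ = -27 / (6·13.5) = -1/3.

-1/3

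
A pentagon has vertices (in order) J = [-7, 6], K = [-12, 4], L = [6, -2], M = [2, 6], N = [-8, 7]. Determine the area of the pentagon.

73.5

Apply the shoelace formula: 2A = Σ (x_i·y_{i+1} − x_{i+1}·y_i), indices taken mod 5.
Cross-terms: 44, 0, 40, 62, 1  ⇒  Σ = 147
Area = |Σ|/2 = 73.5.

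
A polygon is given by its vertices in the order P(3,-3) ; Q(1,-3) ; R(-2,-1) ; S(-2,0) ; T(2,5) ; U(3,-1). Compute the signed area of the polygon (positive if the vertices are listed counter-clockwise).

-24

Apply Gauss's area formula: 2A = Σ (x_i·y_{i+1} − x_{i+1}·y_i), indices taken mod 6.
Σ = (-6) + (-7) + (-2) + (-10) + (-17) + (-6) = -48
Signed area = Σ/2 = -24 (negative ⇒ clockwise traversal).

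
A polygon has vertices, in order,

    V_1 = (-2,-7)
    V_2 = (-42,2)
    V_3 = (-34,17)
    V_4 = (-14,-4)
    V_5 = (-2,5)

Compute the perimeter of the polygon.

114

|V_1V_2| = √((-40)² + (9)²) = √1681 = 41
|V_2V_3| = √((8)² + (15)²) = √289 = 17
|V_3V_4| = √((20)² + (-21)²) = √841 = 29
|V_4V_5| = √((12)² + (9)²) = √225 = 15
|V_5V_1| = √((0)² + (-12)²) = √144 = 12
Perimeter = 41 + 17 + 29 + 15 + 12 = 114.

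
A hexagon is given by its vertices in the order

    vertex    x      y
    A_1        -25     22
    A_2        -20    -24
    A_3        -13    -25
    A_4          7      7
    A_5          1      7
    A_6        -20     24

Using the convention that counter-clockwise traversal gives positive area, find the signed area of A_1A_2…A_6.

839

Cross-terms: 1040, 188, 84, 42, 164, 160  ⇒  Σ = 1678
Signed area = Σ/2 = 839 (positive ⇒ counter-clockwise traversal).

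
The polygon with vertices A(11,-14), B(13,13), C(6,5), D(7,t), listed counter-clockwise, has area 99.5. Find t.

-4

Write out the shoelace sum; only the two edges meeting at D involve t:
2·Area = [(6·t − 7·5) + (7·(-14) − 11·t)] + 312
       = -5·t + 179 = 199
⇒ t = -4.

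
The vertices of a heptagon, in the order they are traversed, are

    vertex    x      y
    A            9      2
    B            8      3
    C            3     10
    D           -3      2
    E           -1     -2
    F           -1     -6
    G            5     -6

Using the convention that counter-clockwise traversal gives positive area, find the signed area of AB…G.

115

Cross-terms: 11, 71, 36, 8, 4, 36, 64  ⇒  Σ = 230
Signed area = Σ/2 = 115 (positive ⇒ counter-clockwise traversal).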